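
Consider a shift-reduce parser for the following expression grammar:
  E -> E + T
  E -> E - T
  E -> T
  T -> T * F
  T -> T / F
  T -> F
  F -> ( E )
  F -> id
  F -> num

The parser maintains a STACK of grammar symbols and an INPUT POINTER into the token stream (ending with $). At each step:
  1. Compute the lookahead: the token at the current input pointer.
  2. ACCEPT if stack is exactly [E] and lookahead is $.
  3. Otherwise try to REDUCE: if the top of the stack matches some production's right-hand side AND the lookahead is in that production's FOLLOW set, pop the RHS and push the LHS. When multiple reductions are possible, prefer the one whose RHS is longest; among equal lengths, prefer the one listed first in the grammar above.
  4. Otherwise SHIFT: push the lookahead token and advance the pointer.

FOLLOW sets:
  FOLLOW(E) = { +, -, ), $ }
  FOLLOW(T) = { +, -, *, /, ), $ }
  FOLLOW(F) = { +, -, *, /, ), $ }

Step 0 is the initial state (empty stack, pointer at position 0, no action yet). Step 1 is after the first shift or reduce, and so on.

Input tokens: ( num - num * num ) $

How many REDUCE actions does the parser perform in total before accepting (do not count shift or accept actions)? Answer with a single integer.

Step 1: shift (. Stack=[(] ptr=1 lookahead=num remaining=[num - num * num ) $]
Step 2: shift num. Stack=[( num] ptr=2 lookahead=- remaining=[- num * num ) $]
Step 3: reduce F->num. Stack=[( F] ptr=2 lookahead=- remaining=[- num * num ) $]
Step 4: reduce T->F. Stack=[( T] ptr=2 lookahead=- remaining=[- num * num ) $]
Step 5: reduce E->T. Stack=[( E] ptr=2 lookahead=- remaining=[- num * num ) $]
Step 6: shift -. Stack=[( E -] ptr=3 lookahead=num remaining=[num * num ) $]
Step 7: shift num. Stack=[( E - num] ptr=4 lookahead=* remaining=[* num ) $]
Step 8: reduce F->num. Stack=[( E - F] ptr=4 lookahead=* remaining=[* num ) $]
Step 9: reduce T->F. Stack=[( E - T] ptr=4 lookahead=* remaining=[* num ) $]
Step 10: shift *. Stack=[( E - T *] ptr=5 lookahead=num remaining=[num ) $]
Step 11: shift num. Stack=[( E - T * num] ptr=6 lookahead=) remaining=[) $]
Step 12: reduce F->num. Stack=[( E - T * F] ptr=6 lookahead=) remaining=[) $]
Step 13: reduce T->T * F. Stack=[( E - T] ptr=6 lookahead=) remaining=[) $]
Step 14: reduce E->E - T. Stack=[( E] ptr=6 lookahead=) remaining=[) $]
Step 15: shift ). Stack=[( E )] ptr=7 lookahead=$ remaining=[$]
Step 16: reduce F->( E ). Stack=[F] ptr=7 lookahead=$ remaining=[$]
Step 17: reduce T->F. Stack=[T] ptr=7 lookahead=$ remaining=[$]
Step 18: reduce E->T. Stack=[E] ptr=7 lookahead=$ remaining=[$]
Step 19: accept. Stack=[E] ptr=7 lookahead=$ remaining=[$]

Answer: 11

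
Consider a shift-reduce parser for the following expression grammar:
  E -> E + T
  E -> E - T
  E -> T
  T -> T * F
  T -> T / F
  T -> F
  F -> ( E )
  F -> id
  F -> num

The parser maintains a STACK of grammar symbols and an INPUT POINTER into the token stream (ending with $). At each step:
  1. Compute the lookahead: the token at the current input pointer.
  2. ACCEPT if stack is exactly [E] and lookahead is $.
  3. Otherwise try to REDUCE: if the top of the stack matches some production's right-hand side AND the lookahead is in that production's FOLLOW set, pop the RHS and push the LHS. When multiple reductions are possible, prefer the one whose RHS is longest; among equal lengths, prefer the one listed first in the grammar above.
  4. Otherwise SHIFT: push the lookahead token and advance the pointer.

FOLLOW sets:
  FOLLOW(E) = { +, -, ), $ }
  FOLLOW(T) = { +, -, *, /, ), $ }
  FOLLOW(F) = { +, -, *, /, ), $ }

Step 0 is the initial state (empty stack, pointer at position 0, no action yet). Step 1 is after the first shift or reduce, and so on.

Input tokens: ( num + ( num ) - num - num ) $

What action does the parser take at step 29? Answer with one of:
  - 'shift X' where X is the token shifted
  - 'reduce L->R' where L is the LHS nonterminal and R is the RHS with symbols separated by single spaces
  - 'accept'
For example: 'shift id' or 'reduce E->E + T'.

Answer: reduce E->T

Derivation:
Step 1: shift (. Stack=[(] ptr=1 lookahead=num remaining=[num + ( num ) - num - num ) $]
Step 2: shift num. Stack=[( num] ptr=2 lookahead=+ remaining=[+ ( num ) - num - num ) $]
Step 3: reduce F->num. Stack=[( F] ptr=2 lookahead=+ remaining=[+ ( num ) - num - num ) $]
Step 4: reduce T->F. Stack=[( T] ptr=2 lookahead=+ remaining=[+ ( num ) - num - num ) $]
Step 5: reduce E->T. Stack=[( E] ptr=2 lookahead=+ remaining=[+ ( num ) - num - num ) $]
Step 6: shift +. Stack=[( E +] ptr=3 lookahead=( remaining=[( num ) - num - num ) $]
Step 7: shift (. Stack=[( E + (] ptr=4 lookahead=num remaining=[num ) - num - num ) $]
Step 8: shift num. Stack=[( E + ( num] ptr=5 lookahead=) remaining=[) - num - num ) $]
Step 9: reduce F->num. Stack=[( E + ( F] ptr=5 lookahead=) remaining=[) - num - num ) $]
Step 10: reduce T->F. Stack=[( E + ( T] ptr=5 lookahead=) remaining=[) - num - num ) $]
Step 11: reduce E->T. Stack=[( E + ( E] ptr=5 lookahead=) remaining=[) - num - num ) $]
Step 12: shift ). Stack=[( E + ( E )] ptr=6 lookahead=- remaining=[- num - num ) $]
Step 13: reduce F->( E ). Stack=[( E + F] ptr=6 lookahead=- remaining=[- num - num ) $]
Step 14: reduce T->F. Stack=[( E + T] ptr=6 lookahead=- remaining=[- num - num ) $]
Step 15: reduce E->E + T. Stack=[( E] ptr=6 lookahead=- remaining=[- num - num ) $]
Step 16: shift -. Stack=[( E -] ptr=7 lookahead=num remaining=[num - num ) $]
Step 17: shift num. Stack=[( E - num] ptr=8 lookahead=- remaining=[- num ) $]
Step 18: reduce F->num. Stack=[( E - F] ptr=8 lookahead=- remaining=[- num ) $]
Step 19: reduce T->F. Stack=[( E - T] ptr=8 lookahead=- remaining=[- num ) $]
Step 20: reduce E->E - T. Stack=[( E] ptr=8 lookahead=- remaining=[- num ) $]
Step 21: shift -. Stack=[( E -] ptr=9 lookahead=num remaining=[num ) $]
Step 22: shift num. Stack=[( E - num] ptr=10 lookahead=) remaining=[) $]
Step 23: reduce F->num. Stack=[( E - F] ptr=10 lookahead=) remaining=[) $]
Step 24: reduce T->F. Stack=[( E - T] ptr=10 lookahead=) remaining=[) $]
Step 25: reduce E->E - T. Stack=[( E] ptr=10 lookahead=) remaining=[) $]
Step 26: shift ). Stack=[( E )] ptr=11 lookahead=$ remaining=[$]
Step 27: reduce F->( E ). Stack=[F] ptr=11 lookahead=$ remaining=[$]
Step 28: reduce T->F. Stack=[T] ptr=11 lookahead=$ remaining=[$]
Step 29: reduce E->T. Stack=[E] ptr=11 lookahead=$ remaining=[$]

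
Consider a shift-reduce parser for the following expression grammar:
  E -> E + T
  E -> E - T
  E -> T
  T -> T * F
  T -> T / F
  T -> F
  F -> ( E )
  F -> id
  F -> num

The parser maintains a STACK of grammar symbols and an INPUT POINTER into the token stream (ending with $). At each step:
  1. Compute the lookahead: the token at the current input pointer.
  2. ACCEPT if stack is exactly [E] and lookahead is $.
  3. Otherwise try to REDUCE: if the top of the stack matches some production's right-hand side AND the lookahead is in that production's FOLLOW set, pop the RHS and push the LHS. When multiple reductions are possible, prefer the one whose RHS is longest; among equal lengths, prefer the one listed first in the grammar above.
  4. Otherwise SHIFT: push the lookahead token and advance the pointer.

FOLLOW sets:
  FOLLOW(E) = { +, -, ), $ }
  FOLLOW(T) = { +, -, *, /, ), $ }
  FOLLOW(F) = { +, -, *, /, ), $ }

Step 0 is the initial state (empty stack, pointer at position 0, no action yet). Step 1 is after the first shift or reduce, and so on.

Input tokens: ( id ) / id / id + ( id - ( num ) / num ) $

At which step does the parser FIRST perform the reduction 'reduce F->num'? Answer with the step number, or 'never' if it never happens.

Step 1: shift (. Stack=[(] ptr=1 lookahead=id remaining=[id ) / id / id + ( id - ( num ) / num ) $]
Step 2: shift id. Stack=[( id] ptr=2 lookahead=) remaining=[) / id / id + ( id - ( num ) / num ) $]
Step 3: reduce F->id. Stack=[( F] ptr=2 lookahead=) remaining=[) / id / id + ( id - ( num ) / num ) $]
Step 4: reduce T->F. Stack=[( T] ptr=2 lookahead=) remaining=[) / id / id + ( id - ( num ) / num ) $]
Step 5: reduce E->T. Stack=[( E] ptr=2 lookahead=) remaining=[) / id / id + ( id - ( num ) / num ) $]
Step 6: shift ). Stack=[( E )] ptr=3 lookahead=/ remaining=[/ id / id + ( id - ( num ) / num ) $]
Step 7: reduce F->( E ). Stack=[F] ptr=3 lookahead=/ remaining=[/ id / id + ( id - ( num ) / num ) $]
Step 8: reduce T->F. Stack=[T] ptr=3 lookahead=/ remaining=[/ id / id + ( id - ( num ) / num ) $]
Step 9: shift /. Stack=[T /] ptr=4 lookahead=id remaining=[id / id + ( id - ( num ) / num ) $]
Step 10: shift id. Stack=[T / id] ptr=5 lookahead=/ remaining=[/ id + ( id - ( num ) / num ) $]
Step 11: reduce F->id. Stack=[T / F] ptr=5 lookahead=/ remaining=[/ id + ( id - ( num ) / num ) $]
Step 12: reduce T->T / F. Stack=[T] ptr=5 lookahead=/ remaining=[/ id + ( id - ( num ) / num ) $]
Step 13: shift /. Stack=[T /] ptr=6 lookahead=id remaining=[id + ( id - ( num ) / num ) $]
Step 14: shift id. Stack=[T / id] ptr=7 lookahead=+ remaining=[+ ( id - ( num ) / num ) $]
Step 15: reduce F->id. Stack=[T / F] ptr=7 lookahead=+ remaining=[+ ( id - ( num ) / num ) $]
Step 16: reduce T->T / F. Stack=[T] ptr=7 lookahead=+ remaining=[+ ( id - ( num ) / num ) $]
Step 17: reduce E->T. Stack=[E] ptr=7 lookahead=+ remaining=[+ ( id - ( num ) / num ) $]
Step 18: shift +. Stack=[E +] ptr=8 lookahead=( remaining=[( id - ( num ) / num ) $]
Step 19: shift (. Stack=[E + (] ptr=9 lookahead=id remaining=[id - ( num ) / num ) $]
Step 20: shift id. Stack=[E + ( id] ptr=10 lookahead=- remaining=[- ( num ) / num ) $]
Step 21: reduce F->id. Stack=[E + ( F] ptr=10 lookahead=- remaining=[- ( num ) / num ) $]
Step 22: reduce T->F. Stack=[E + ( T] ptr=10 lookahead=- remaining=[- ( num ) / num ) $]
Step 23: reduce E->T. Stack=[E + ( E] ptr=10 lookahead=- remaining=[- ( num ) / num ) $]
Step 24: shift -. Stack=[E + ( E -] ptr=11 lookahead=( remaining=[( num ) / num ) $]
Step 25: shift (. Stack=[E + ( E - (] ptr=12 lookahead=num remaining=[num ) / num ) $]
Step 26: shift num. Stack=[E + ( E - ( num] ptr=13 lookahead=) remaining=[) / num ) $]
Step 27: reduce F->num. Stack=[E + ( E - ( F] ptr=13 lookahead=) remaining=[) / num ) $]

Answer: 27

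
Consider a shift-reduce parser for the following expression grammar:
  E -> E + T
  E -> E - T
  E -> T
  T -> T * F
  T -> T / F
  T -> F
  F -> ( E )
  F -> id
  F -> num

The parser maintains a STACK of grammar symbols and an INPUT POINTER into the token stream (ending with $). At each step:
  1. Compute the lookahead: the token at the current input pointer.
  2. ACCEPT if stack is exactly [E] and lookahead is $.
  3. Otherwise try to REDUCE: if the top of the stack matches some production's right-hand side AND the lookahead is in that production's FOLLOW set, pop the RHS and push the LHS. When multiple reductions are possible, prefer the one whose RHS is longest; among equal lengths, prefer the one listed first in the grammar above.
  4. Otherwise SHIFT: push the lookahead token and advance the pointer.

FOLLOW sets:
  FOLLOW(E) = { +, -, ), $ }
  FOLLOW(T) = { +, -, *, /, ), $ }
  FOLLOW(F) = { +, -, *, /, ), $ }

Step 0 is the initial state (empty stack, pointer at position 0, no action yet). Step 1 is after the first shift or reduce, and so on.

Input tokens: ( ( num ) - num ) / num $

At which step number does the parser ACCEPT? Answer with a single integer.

Step 1: shift (. Stack=[(] ptr=1 lookahead=( remaining=[( num ) - num ) / num $]
Step 2: shift (. Stack=[( (] ptr=2 lookahead=num remaining=[num ) - num ) / num $]
Step 3: shift num. Stack=[( ( num] ptr=3 lookahead=) remaining=[) - num ) / num $]
Step 4: reduce F->num. Stack=[( ( F] ptr=3 lookahead=) remaining=[) - num ) / num $]
Step 5: reduce T->F. Stack=[( ( T] ptr=3 lookahead=) remaining=[) - num ) / num $]
Step 6: reduce E->T. Stack=[( ( E] ptr=3 lookahead=) remaining=[) - num ) / num $]
Step 7: shift ). Stack=[( ( E )] ptr=4 lookahead=- remaining=[- num ) / num $]
Step 8: reduce F->( E ). Stack=[( F] ptr=4 lookahead=- remaining=[- num ) / num $]
Step 9: reduce T->F. Stack=[( T] ptr=4 lookahead=- remaining=[- num ) / num $]
Step 10: reduce E->T. Stack=[( E] ptr=4 lookahead=- remaining=[- num ) / num $]
Step 11: shift -. Stack=[( E -] ptr=5 lookahead=num remaining=[num ) / num $]
Step 12: shift num. Stack=[( E - num] ptr=6 lookahead=) remaining=[) / num $]
Step 13: reduce F->num. Stack=[( E - F] ptr=6 lookahead=) remaining=[) / num $]
Step 14: reduce T->F. Stack=[( E - T] ptr=6 lookahead=) remaining=[) / num $]
Step 15: reduce E->E - T. Stack=[( E] ptr=6 lookahead=) remaining=[) / num $]
Step 16: shift ). Stack=[( E )] ptr=7 lookahead=/ remaining=[/ num $]
Step 17: reduce F->( E ). Stack=[F] ptr=7 lookahead=/ remaining=[/ num $]
Step 18: reduce T->F. Stack=[T] ptr=7 lookahead=/ remaining=[/ num $]
Step 19: shift /. Stack=[T /] ptr=8 lookahead=num remaining=[num $]
Step 20: shift num. Stack=[T / num] ptr=9 lookahead=$ remaining=[$]
Step 21: reduce F->num. Stack=[T / F] ptr=9 lookahead=$ remaining=[$]
Step 22: reduce T->T / F. Stack=[T] ptr=9 lookahead=$ remaining=[$]
Step 23: reduce E->T. Stack=[E] ptr=9 lookahead=$ remaining=[$]
Step 24: accept. Stack=[E] ptr=9 lookahead=$ remaining=[$]

Answer: 24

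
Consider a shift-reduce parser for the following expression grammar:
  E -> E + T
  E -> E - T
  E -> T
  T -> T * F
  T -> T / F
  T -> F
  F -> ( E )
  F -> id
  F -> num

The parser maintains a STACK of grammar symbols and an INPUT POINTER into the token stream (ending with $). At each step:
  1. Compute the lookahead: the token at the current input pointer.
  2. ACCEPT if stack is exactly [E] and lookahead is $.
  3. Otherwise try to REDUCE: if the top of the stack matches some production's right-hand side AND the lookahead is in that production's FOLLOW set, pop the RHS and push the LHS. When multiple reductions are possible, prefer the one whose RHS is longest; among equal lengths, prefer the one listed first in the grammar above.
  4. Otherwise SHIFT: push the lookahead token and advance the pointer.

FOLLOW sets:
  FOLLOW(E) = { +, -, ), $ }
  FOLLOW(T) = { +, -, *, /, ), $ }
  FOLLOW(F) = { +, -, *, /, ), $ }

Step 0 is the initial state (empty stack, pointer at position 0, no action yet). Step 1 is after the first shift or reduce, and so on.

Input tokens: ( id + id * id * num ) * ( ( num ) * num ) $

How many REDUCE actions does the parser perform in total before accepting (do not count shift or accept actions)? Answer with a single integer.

Step 1: shift (. Stack=[(] ptr=1 lookahead=id remaining=[id + id * id * num ) * ( ( num ) * num ) $]
Step 2: shift id. Stack=[( id] ptr=2 lookahead=+ remaining=[+ id * id * num ) * ( ( num ) * num ) $]
Step 3: reduce F->id. Stack=[( F] ptr=2 lookahead=+ remaining=[+ id * id * num ) * ( ( num ) * num ) $]
Step 4: reduce T->F. Stack=[( T] ptr=2 lookahead=+ remaining=[+ id * id * num ) * ( ( num ) * num ) $]
Step 5: reduce E->T. Stack=[( E] ptr=2 lookahead=+ remaining=[+ id * id * num ) * ( ( num ) * num ) $]
Step 6: shift +. Stack=[( E +] ptr=3 lookahead=id remaining=[id * id * num ) * ( ( num ) * num ) $]
Step 7: shift id. Stack=[( E + id] ptr=4 lookahead=* remaining=[* id * num ) * ( ( num ) * num ) $]
Step 8: reduce F->id. Stack=[( E + F] ptr=4 lookahead=* remaining=[* id * num ) * ( ( num ) * num ) $]
Step 9: reduce T->F. Stack=[( E + T] ptr=4 lookahead=* remaining=[* id * num ) * ( ( num ) * num ) $]
Step 10: shift *. Stack=[( E + T *] ptr=5 lookahead=id remaining=[id * num ) * ( ( num ) * num ) $]
Step 11: shift id. Stack=[( E + T * id] ptr=6 lookahead=* remaining=[* num ) * ( ( num ) * num ) $]
Step 12: reduce F->id. Stack=[( E + T * F] ptr=6 lookahead=* remaining=[* num ) * ( ( num ) * num ) $]
Step 13: reduce T->T * F. Stack=[( E + T] ptr=6 lookahead=* remaining=[* num ) * ( ( num ) * num ) $]
Step 14: shift *. Stack=[( E + T *] ptr=7 lookahead=num remaining=[num ) * ( ( num ) * num ) $]
Step 15: shift num. Stack=[( E + T * num] ptr=8 lookahead=) remaining=[) * ( ( num ) * num ) $]
Step 16: reduce F->num. Stack=[( E + T * F] ptr=8 lookahead=) remaining=[) * ( ( num ) * num ) $]
Step 17: reduce T->T * F. Stack=[( E + T] ptr=8 lookahead=) remaining=[) * ( ( num ) * num ) $]
Step 18: reduce E->E + T. Stack=[( E] ptr=8 lookahead=) remaining=[) * ( ( num ) * num ) $]
Step 19: shift ). Stack=[( E )] ptr=9 lookahead=* remaining=[* ( ( num ) * num ) $]
Step 20: reduce F->( E ). Stack=[F] ptr=9 lookahead=* remaining=[* ( ( num ) * num ) $]
Step 21: reduce T->F. Stack=[T] ptr=9 lookahead=* remaining=[* ( ( num ) * num ) $]
Step 22: shift *. Stack=[T *] ptr=10 lookahead=( remaining=[( ( num ) * num ) $]
Step 23: shift (. Stack=[T * (] ptr=11 lookahead=( remaining=[( num ) * num ) $]
Step 24: shift (. Stack=[T * ( (] ptr=12 lookahead=num remaining=[num ) * num ) $]
Step 25: shift num. Stack=[T * ( ( num] ptr=13 lookahead=) remaining=[) * num ) $]
Step 26: reduce F->num. Stack=[T * ( ( F] ptr=13 lookahead=) remaining=[) * num ) $]
Step 27: reduce T->F. Stack=[T * ( ( T] ptr=13 lookahead=) remaining=[) * num ) $]
Step 28: reduce E->T. Stack=[T * ( ( E] ptr=13 lookahead=) remaining=[) * num ) $]
Step 29: shift ). Stack=[T * ( ( E )] ptr=14 lookahead=* remaining=[* num ) $]
Step 30: reduce F->( E ). Stack=[T * ( F] ptr=14 lookahead=* remaining=[* num ) $]
Step 31: reduce T->F. Stack=[T * ( T] ptr=14 lookahead=* remaining=[* num ) $]
Step 32: shift *. Stack=[T * ( T *] ptr=15 lookahead=num remaining=[num ) $]
Step 33: shift num. Stack=[T * ( T * num] ptr=16 lookahead=) remaining=[) $]
Step 34: reduce F->num. Stack=[T * ( T * F] ptr=16 lookahead=) remaining=[) $]
Step 35: reduce T->T * F. Stack=[T * ( T] ptr=16 lookahead=) remaining=[) $]
Step 36: reduce E->T. Stack=[T * ( E] ptr=16 lookahead=) remaining=[) $]
Step 37: shift ). Stack=[T * ( E )] ptr=17 lookahead=$ remaining=[$]
Step 38: reduce F->( E ). Stack=[T * F] ptr=17 lookahead=$ remaining=[$]
Step 39: reduce T->T * F. Stack=[T] ptr=17 lookahead=$ remaining=[$]
Step 40: reduce E->T. Stack=[E] ptr=17 lookahead=$ remaining=[$]
Step 41: accept. Stack=[E] ptr=17 lookahead=$ remaining=[$]

Answer: 23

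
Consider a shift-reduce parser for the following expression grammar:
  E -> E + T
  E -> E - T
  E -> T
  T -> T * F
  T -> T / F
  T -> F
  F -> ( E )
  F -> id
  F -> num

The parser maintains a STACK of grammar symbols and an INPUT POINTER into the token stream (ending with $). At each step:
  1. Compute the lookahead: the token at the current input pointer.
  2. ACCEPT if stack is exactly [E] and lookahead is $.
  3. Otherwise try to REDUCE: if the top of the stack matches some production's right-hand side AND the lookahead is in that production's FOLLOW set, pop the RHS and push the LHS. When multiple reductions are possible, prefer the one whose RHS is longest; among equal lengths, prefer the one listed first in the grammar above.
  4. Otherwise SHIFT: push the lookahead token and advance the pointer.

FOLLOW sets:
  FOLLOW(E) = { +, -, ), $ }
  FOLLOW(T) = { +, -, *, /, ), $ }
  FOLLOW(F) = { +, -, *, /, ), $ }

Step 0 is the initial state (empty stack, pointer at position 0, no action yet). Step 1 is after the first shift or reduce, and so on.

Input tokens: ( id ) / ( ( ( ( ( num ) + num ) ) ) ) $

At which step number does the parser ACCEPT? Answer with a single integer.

Step 1: shift (. Stack=[(] ptr=1 lookahead=id remaining=[id ) / ( ( ( ( ( num ) + num ) ) ) ) $]
Step 2: shift id. Stack=[( id] ptr=2 lookahead=) remaining=[) / ( ( ( ( ( num ) + num ) ) ) ) $]
Step 3: reduce F->id. Stack=[( F] ptr=2 lookahead=) remaining=[) / ( ( ( ( ( num ) + num ) ) ) ) $]
Step 4: reduce T->F. Stack=[( T] ptr=2 lookahead=) remaining=[) / ( ( ( ( ( num ) + num ) ) ) ) $]
Step 5: reduce E->T. Stack=[( E] ptr=2 lookahead=) remaining=[) / ( ( ( ( ( num ) + num ) ) ) ) $]
Step 6: shift ). Stack=[( E )] ptr=3 lookahead=/ remaining=[/ ( ( ( ( ( num ) + num ) ) ) ) $]
Step 7: reduce F->( E ). Stack=[F] ptr=3 lookahead=/ remaining=[/ ( ( ( ( ( num ) + num ) ) ) ) $]
Step 8: reduce T->F. Stack=[T] ptr=3 lookahead=/ remaining=[/ ( ( ( ( ( num ) + num ) ) ) ) $]
Step 9: shift /. Stack=[T /] ptr=4 lookahead=( remaining=[( ( ( ( ( num ) + num ) ) ) ) $]
Step 10: shift (. Stack=[T / (] ptr=5 lookahead=( remaining=[( ( ( ( num ) + num ) ) ) ) $]
Step 11: shift (. Stack=[T / ( (] ptr=6 lookahead=( remaining=[( ( ( num ) + num ) ) ) ) $]
Step 12: shift (. Stack=[T / ( ( (] ptr=7 lookahead=( remaining=[( ( num ) + num ) ) ) ) $]
Step 13: shift (. Stack=[T / ( ( ( (] ptr=8 lookahead=( remaining=[( num ) + num ) ) ) ) $]
Step 14: shift (. Stack=[T / ( ( ( ( (] ptr=9 lookahead=num remaining=[num ) + num ) ) ) ) $]
Step 15: shift num. Stack=[T / ( ( ( ( ( num] ptr=10 lookahead=) remaining=[) + num ) ) ) ) $]
Step 16: reduce F->num. Stack=[T / ( ( ( ( ( F] ptr=10 lookahead=) remaining=[) + num ) ) ) ) $]
Step 17: reduce T->F. Stack=[T / ( ( ( ( ( T] ptr=10 lookahead=) remaining=[) + num ) ) ) ) $]
Step 18: reduce E->T. Stack=[T / ( ( ( ( ( E] ptr=10 lookahead=) remaining=[) + num ) ) ) ) $]
Step 19: shift ). Stack=[T / ( ( ( ( ( E )] ptr=11 lookahead=+ remaining=[+ num ) ) ) ) $]
Step 20: reduce F->( E ). Stack=[T / ( ( ( ( F] ptr=11 lookahead=+ remaining=[+ num ) ) ) ) $]
Step 21: reduce T->F. Stack=[T / ( ( ( ( T] ptr=11 lookahead=+ remaining=[+ num ) ) ) ) $]
Step 22: reduce E->T. Stack=[T / ( ( ( ( E] ptr=11 lookahead=+ remaining=[+ num ) ) ) ) $]
Step 23: shift +. Stack=[T / ( ( ( ( E +] ptr=12 lookahead=num remaining=[num ) ) ) ) $]
Step 24: shift num. Stack=[T / ( ( ( ( E + num] ptr=13 lookahead=) remaining=[) ) ) ) $]
Step 25: reduce F->num. Stack=[T / ( ( ( ( E + F] ptr=13 lookahead=) remaining=[) ) ) ) $]
Step 26: reduce T->F. Stack=[T / ( ( ( ( E + T] ptr=13 lookahead=) remaining=[) ) ) ) $]
Step 27: reduce E->E + T. Stack=[T / ( ( ( ( E] ptr=13 lookahead=) remaining=[) ) ) ) $]
Step 28: shift ). Stack=[T / ( ( ( ( E )] ptr=14 lookahead=) remaining=[) ) ) $]
Step 29: reduce F->( E ). Stack=[T / ( ( ( F] ptr=14 lookahead=) remaining=[) ) ) $]
Step 30: reduce T->F. Stack=[T / ( ( ( T] ptr=14 lookahead=) remaining=[) ) ) $]
Step 31: reduce E->T. Stack=[T / ( ( ( E] ptr=14 lookahead=) remaining=[) ) ) $]
Step 32: shift ). Stack=[T / ( ( ( E )] ptr=15 lookahead=) remaining=[) ) $]
Step 33: reduce F->( E ). Stack=[T / ( ( F] ptr=15 lookahead=) remaining=[) ) $]
Step 34: reduce T->F. Stack=[T / ( ( T] ptr=15 lookahead=) remaining=[) ) $]
Step 35: reduce E->T. Stack=[T / ( ( E] ptr=15 lookahead=) remaining=[) ) $]
Step 36: shift ). Stack=[T / ( ( E )] ptr=16 lookahead=) remaining=[) $]
Step 37: reduce F->( E ). Stack=[T / ( F] ptr=16 lookahead=) remaining=[) $]
Step 38: reduce T->F. Stack=[T / ( T] ptr=16 lookahead=) remaining=[) $]
Step 39: reduce E->T. Stack=[T / ( E] ptr=16 lookahead=) remaining=[) $]
Step 40: shift ). Stack=[T / ( E )] ptr=17 lookahead=$ remaining=[$]
Step 41: reduce F->( E ). Stack=[T / F] ptr=17 lookahead=$ remaining=[$]
Step 42: reduce T->T / F. Stack=[T] ptr=17 lookahead=$ remaining=[$]
Step 43: reduce E->T. Stack=[E] ptr=17 lookahead=$ remaining=[$]
Step 44: accept. Stack=[E] ptr=17 lookahead=$ remaining=[$]

Answer: 44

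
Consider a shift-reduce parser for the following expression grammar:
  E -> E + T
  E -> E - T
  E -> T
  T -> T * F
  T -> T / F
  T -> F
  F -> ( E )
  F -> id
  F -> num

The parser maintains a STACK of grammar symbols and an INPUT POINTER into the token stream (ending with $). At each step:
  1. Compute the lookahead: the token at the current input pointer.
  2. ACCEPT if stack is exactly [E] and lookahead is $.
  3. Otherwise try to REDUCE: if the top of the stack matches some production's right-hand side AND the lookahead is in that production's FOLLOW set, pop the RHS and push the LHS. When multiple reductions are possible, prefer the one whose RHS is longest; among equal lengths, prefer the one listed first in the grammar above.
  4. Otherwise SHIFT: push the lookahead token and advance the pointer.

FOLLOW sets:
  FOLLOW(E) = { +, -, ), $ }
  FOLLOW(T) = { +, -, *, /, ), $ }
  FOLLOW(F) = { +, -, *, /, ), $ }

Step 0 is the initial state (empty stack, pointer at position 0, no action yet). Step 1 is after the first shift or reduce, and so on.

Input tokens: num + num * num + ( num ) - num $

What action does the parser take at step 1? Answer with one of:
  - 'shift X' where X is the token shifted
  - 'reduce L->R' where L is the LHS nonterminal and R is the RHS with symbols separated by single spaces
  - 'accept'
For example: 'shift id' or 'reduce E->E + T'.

Step 1: shift num. Stack=[num] ptr=1 lookahead=+ remaining=[+ num * num + ( num ) - num $]

Answer: shift num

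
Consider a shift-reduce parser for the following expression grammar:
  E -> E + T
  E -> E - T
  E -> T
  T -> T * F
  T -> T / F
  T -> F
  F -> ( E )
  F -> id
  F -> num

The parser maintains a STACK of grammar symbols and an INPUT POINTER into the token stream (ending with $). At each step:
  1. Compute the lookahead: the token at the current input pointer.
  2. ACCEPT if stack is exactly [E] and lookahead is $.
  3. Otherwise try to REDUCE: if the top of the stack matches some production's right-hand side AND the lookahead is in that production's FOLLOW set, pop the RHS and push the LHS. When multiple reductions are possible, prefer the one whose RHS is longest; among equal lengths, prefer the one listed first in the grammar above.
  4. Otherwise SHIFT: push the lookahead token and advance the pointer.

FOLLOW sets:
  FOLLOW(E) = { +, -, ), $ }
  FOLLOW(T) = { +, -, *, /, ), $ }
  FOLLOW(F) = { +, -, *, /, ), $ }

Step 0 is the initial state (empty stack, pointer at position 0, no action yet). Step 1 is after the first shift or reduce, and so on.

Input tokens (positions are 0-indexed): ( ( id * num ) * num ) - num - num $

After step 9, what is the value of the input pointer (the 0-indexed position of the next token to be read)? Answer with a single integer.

Answer: 5

Derivation:
Step 1: shift (. Stack=[(] ptr=1 lookahead=( remaining=[( id * num ) * num ) - num - num $]
Step 2: shift (. Stack=[( (] ptr=2 lookahead=id remaining=[id * num ) * num ) - num - num $]
Step 3: shift id. Stack=[( ( id] ptr=3 lookahead=* remaining=[* num ) * num ) - num - num $]
Step 4: reduce F->id. Stack=[( ( F] ptr=3 lookahead=* remaining=[* num ) * num ) - num - num $]
Step 5: reduce T->F. Stack=[( ( T] ptr=3 lookahead=* remaining=[* num ) * num ) - num - num $]
Step 6: shift *. Stack=[( ( T *] ptr=4 lookahead=num remaining=[num ) * num ) - num - num $]
Step 7: shift num. Stack=[( ( T * num] ptr=5 lookahead=) remaining=[) * num ) - num - num $]
Step 8: reduce F->num. Stack=[( ( T * F] ptr=5 lookahead=) remaining=[) * num ) - num - num $]
Step 9: reduce T->T * F. Stack=[( ( T] ptr=5 lookahead=) remaining=[) * num ) - num - num $]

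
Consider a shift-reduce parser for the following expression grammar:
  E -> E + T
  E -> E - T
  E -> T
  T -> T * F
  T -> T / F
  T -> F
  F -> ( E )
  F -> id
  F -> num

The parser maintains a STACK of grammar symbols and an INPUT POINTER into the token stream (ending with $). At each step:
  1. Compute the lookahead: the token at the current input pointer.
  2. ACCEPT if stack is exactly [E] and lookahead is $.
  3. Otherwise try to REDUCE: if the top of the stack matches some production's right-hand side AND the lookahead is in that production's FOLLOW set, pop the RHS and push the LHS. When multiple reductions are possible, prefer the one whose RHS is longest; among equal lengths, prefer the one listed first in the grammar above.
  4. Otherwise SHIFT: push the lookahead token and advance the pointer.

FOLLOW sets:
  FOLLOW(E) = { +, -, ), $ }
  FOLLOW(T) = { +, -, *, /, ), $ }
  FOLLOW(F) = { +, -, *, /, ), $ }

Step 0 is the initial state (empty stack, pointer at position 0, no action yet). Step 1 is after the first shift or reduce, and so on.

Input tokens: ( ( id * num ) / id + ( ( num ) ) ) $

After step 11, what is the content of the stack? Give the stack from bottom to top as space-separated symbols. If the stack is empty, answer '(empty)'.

Step 1: shift (. Stack=[(] ptr=1 lookahead=( remaining=[( id * num ) / id + ( ( num ) ) ) $]
Step 2: shift (. Stack=[( (] ptr=2 lookahead=id remaining=[id * num ) / id + ( ( num ) ) ) $]
Step 3: shift id. Stack=[( ( id] ptr=3 lookahead=* remaining=[* num ) / id + ( ( num ) ) ) $]
Step 4: reduce F->id. Stack=[( ( F] ptr=3 lookahead=* remaining=[* num ) / id + ( ( num ) ) ) $]
Step 5: reduce T->F. Stack=[( ( T] ptr=3 lookahead=* remaining=[* num ) / id + ( ( num ) ) ) $]
Step 6: shift *. Stack=[( ( T *] ptr=4 lookahead=num remaining=[num ) / id + ( ( num ) ) ) $]
Step 7: shift num. Stack=[( ( T * num] ptr=5 lookahead=) remaining=[) / id + ( ( num ) ) ) $]
Step 8: reduce F->num. Stack=[( ( T * F] ptr=5 lookahead=) remaining=[) / id + ( ( num ) ) ) $]
Step 9: reduce T->T * F. Stack=[( ( T] ptr=5 lookahead=) remaining=[) / id + ( ( num ) ) ) $]
Step 10: reduce E->T. Stack=[( ( E] ptr=5 lookahead=) remaining=[) / id + ( ( num ) ) ) $]
Step 11: shift ). Stack=[( ( E )] ptr=6 lookahead=/ remaining=[/ id + ( ( num ) ) ) $]

Answer: ( ( E )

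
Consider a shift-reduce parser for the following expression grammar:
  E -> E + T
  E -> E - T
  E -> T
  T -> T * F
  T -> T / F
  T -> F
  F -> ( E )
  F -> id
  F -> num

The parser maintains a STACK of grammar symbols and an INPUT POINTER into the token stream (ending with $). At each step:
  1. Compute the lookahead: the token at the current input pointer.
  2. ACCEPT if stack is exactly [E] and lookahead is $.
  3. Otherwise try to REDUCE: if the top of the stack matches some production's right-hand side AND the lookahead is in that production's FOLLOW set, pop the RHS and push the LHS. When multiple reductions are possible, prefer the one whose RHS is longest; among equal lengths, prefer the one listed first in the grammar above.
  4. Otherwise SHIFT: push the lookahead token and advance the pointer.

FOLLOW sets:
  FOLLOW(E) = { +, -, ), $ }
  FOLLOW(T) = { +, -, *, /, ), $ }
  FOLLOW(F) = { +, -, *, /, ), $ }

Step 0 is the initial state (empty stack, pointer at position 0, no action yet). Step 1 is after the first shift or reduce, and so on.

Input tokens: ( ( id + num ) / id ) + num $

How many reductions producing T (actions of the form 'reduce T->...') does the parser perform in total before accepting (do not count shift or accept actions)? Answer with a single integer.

Step 1: shift (. Stack=[(] ptr=1 lookahead=( remaining=[( id + num ) / id ) + num $]
Step 2: shift (. Stack=[( (] ptr=2 lookahead=id remaining=[id + num ) / id ) + num $]
Step 3: shift id. Stack=[( ( id] ptr=3 lookahead=+ remaining=[+ num ) / id ) + num $]
Step 4: reduce F->id. Stack=[( ( F] ptr=3 lookahead=+ remaining=[+ num ) / id ) + num $]
Step 5: reduce T->F. Stack=[( ( T] ptr=3 lookahead=+ remaining=[+ num ) / id ) + num $]
Step 6: reduce E->T. Stack=[( ( E] ptr=3 lookahead=+ remaining=[+ num ) / id ) + num $]
Step 7: shift +. Stack=[( ( E +] ptr=4 lookahead=num remaining=[num ) / id ) + num $]
Step 8: shift num. Stack=[( ( E + num] ptr=5 lookahead=) remaining=[) / id ) + num $]
Step 9: reduce F->num. Stack=[( ( E + F] ptr=5 lookahead=) remaining=[) / id ) + num $]
Step 10: reduce T->F. Stack=[( ( E + T] ptr=5 lookahead=) remaining=[) / id ) + num $]
Step 11: reduce E->E + T. Stack=[( ( E] ptr=5 lookahead=) remaining=[) / id ) + num $]
Step 12: shift ). Stack=[( ( E )] ptr=6 lookahead=/ remaining=[/ id ) + num $]
Step 13: reduce F->( E ). Stack=[( F] ptr=6 lookahead=/ remaining=[/ id ) + num $]
Step 14: reduce T->F. Stack=[( T] ptr=6 lookahead=/ remaining=[/ id ) + num $]
Step 15: shift /. Stack=[( T /] ptr=7 lookahead=id remaining=[id ) + num $]
Step 16: shift id. Stack=[( T / id] ptr=8 lookahead=) remaining=[) + num $]
Step 17: reduce F->id. Stack=[( T / F] ptr=8 lookahead=) remaining=[) + num $]
Step 18: reduce T->T / F. Stack=[( T] ptr=8 lookahead=) remaining=[) + num $]
Step 19: reduce E->T. Stack=[( E] ptr=8 lookahead=) remaining=[) + num $]
Step 20: shift ). Stack=[( E )] ptr=9 lookahead=+ remaining=[+ num $]
Step 21: reduce F->( E ). Stack=[F] ptr=9 lookahead=+ remaining=[+ num $]
Step 22: reduce T->F. Stack=[T] ptr=9 lookahead=+ remaining=[+ num $]
Step 23: reduce E->T. Stack=[E] ptr=9 lookahead=+ remaining=[+ num $]
Step 24: shift +. Stack=[E +] ptr=10 lookahead=num remaining=[num $]
Step 25: shift num. Stack=[E + num] ptr=11 lookahead=$ remaining=[$]
Step 26: reduce F->num. Stack=[E + F] ptr=11 lookahead=$ remaining=[$]
Step 27: reduce T->F. Stack=[E + T] ptr=11 lookahead=$ remaining=[$]
Step 28: reduce E->E + T. Stack=[E] ptr=11 lookahead=$ remaining=[$]
Step 29: accept. Stack=[E] ptr=11 lookahead=$ remaining=[$]

Answer: 6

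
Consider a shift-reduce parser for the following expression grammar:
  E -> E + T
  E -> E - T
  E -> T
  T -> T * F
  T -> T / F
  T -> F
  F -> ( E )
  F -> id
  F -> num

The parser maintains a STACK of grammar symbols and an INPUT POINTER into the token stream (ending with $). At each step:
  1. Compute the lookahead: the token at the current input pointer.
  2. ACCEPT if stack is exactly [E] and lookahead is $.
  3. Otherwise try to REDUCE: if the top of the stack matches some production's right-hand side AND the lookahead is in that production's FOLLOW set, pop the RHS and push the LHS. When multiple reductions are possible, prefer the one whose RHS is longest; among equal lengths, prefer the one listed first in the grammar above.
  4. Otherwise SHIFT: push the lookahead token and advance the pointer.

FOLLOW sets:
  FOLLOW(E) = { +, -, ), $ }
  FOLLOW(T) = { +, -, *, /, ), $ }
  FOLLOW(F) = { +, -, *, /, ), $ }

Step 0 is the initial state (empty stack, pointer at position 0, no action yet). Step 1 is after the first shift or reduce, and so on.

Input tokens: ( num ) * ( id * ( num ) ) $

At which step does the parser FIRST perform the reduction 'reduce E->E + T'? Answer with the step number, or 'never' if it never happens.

Answer: never

Derivation:
Step 1: shift (. Stack=[(] ptr=1 lookahead=num remaining=[num ) * ( id * ( num ) ) $]
Step 2: shift num. Stack=[( num] ptr=2 lookahead=) remaining=[) * ( id * ( num ) ) $]
Step 3: reduce F->num. Stack=[( F] ptr=2 lookahead=) remaining=[) * ( id * ( num ) ) $]
Step 4: reduce T->F. Stack=[( T] ptr=2 lookahead=) remaining=[) * ( id * ( num ) ) $]
Step 5: reduce E->T. Stack=[( E] ptr=2 lookahead=) remaining=[) * ( id * ( num ) ) $]
Step 6: shift ). Stack=[( E )] ptr=3 lookahead=* remaining=[* ( id * ( num ) ) $]
Step 7: reduce F->( E ). Stack=[F] ptr=3 lookahead=* remaining=[* ( id * ( num ) ) $]
Step 8: reduce T->F. Stack=[T] ptr=3 lookahead=* remaining=[* ( id * ( num ) ) $]
Step 9: shift *. Stack=[T *] ptr=4 lookahead=( remaining=[( id * ( num ) ) $]
Step 10: shift (. Stack=[T * (] ptr=5 lookahead=id remaining=[id * ( num ) ) $]
Step 11: shift id. Stack=[T * ( id] ptr=6 lookahead=* remaining=[* ( num ) ) $]
Step 12: reduce F->id. Stack=[T * ( F] ptr=6 lookahead=* remaining=[* ( num ) ) $]
Step 13: reduce T->F. Stack=[T * ( T] ptr=6 lookahead=* remaining=[* ( num ) ) $]
Step 14: shift *. Stack=[T * ( T *] ptr=7 lookahead=( remaining=[( num ) ) $]
Step 15: shift (. Stack=[T * ( T * (] ptr=8 lookahead=num remaining=[num ) ) $]
Step 16: shift num. Stack=[T * ( T * ( num] ptr=9 lookahead=) remaining=[) ) $]
Step 17: reduce F->num. Stack=[T * ( T * ( F] ptr=9 lookahead=) remaining=[) ) $]
Step 18: reduce T->F. Stack=[T * ( T * ( T] ptr=9 lookahead=) remaining=[) ) $]
Step 19: reduce E->T. Stack=[T * ( T * ( E] ptr=9 lookahead=) remaining=[) ) $]
Step 20: shift ). Stack=[T * ( T * ( E )] ptr=10 lookahead=) remaining=[) $]
Step 21: reduce F->( E ). Stack=[T * ( T * F] ptr=10 lookahead=) remaining=[) $]
Step 22: reduce T->T * F. Stack=[T * ( T] ptr=10 lookahead=) remaining=[) $]
Step 23: reduce E->T. Stack=[T * ( E] ptr=10 lookahead=) remaining=[) $]
Step 24: shift ). Stack=[T * ( E )] ptr=11 lookahead=$ remaining=[$]
Step 25: reduce F->( E ). Stack=[T * F] ptr=11 lookahead=$ remaining=[$]
Step 26: reduce T->T * F. Stack=[T] ptr=11 lookahead=$ remaining=[$]
Step 27: reduce E->T. Stack=[E] ptr=11 lookahead=$ remaining=[$]
Step 28: accept. Stack=[E] ptr=11 lookahead=$ remaining=[$]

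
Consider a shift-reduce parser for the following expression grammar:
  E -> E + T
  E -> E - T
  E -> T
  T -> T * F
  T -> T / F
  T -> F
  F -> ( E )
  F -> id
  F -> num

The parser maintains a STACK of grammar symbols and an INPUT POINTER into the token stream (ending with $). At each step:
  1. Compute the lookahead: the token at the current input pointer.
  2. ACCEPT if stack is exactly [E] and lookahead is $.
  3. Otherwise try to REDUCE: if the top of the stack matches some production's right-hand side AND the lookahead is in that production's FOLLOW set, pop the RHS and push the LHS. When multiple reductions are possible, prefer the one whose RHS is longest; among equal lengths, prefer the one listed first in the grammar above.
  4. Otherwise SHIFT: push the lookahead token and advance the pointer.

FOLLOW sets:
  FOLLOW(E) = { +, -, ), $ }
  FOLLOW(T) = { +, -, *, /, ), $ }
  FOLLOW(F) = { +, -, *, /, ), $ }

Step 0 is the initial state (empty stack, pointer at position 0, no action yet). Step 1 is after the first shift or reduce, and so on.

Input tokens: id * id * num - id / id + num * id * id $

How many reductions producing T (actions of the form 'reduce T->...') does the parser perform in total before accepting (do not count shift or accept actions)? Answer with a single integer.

Answer: 8

Derivation:
Step 1: shift id. Stack=[id] ptr=1 lookahead=* remaining=[* id * num - id / id + num * id * id $]
Step 2: reduce F->id. Stack=[F] ptr=1 lookahead=* remaining=[* id * num - id / id + num * id * id $]
Step 3: reduce T->F. Stack=[T] ptr=1 lookahead=* remaining=[* id * num - id / id + num * id * id $]
Step 4: shift *. Stack=[T *] ptr=2 lookahead=id remaining=[id * num - id / id + num * id * id $]
Step 5: shift id. Stack=[T * id] ptr=3 lookahead=* remaining=[* num - id / id + num * id * id $]
Step 6: reduce F->id. Stack=[T * F] ptr=3 lookahead=* remaining=[* num - id / id + num * id * id $]
Step 7: reduce T->T * F. Stack=[T] ptr=3 lookahead=* remaining=[* num - id / id + num * id * id $]
Step 8: shift *. Stack=[T *] ptr=4 lookahead=num remaining=[num - id / id + num * id * id $]
Step 9: shift num. Stack=[T * num] ptr=5 lookahead=- remaining=[- id / id + num * id * id $]
Step 10: reduce F->num. Stack=[T * F] ptr=5 lookahead=- remaining=[- id / id + num * id * id $]
Step 11: reduce T->T * F. Stack=[T] ptr=5 lookahead=- remaining=[- id / id + num * id * id $]
Step 12: reduce E->T. Stack=[E] ptr=5 lookahead=- remaining=[- id / id + num * id * id $]
Step 13: shift -. Stack=[E -] ptr=6 lookahead=id remaining=[id / id + num * id * id $]
Step 14: shift id. Stack=[E - id] ptr=7 lookahead=/ remaining=[/ id + num * id * id $]
Step 15: reduce F->id. Stack=[E - F] ptr=7 lookahead=/ remaining=[/ id + num * id * id $]
Step 16: reduce T->F. Stack=[E - T] ptr=7 lookahead=/ remaining=[/ id + num * id * id $]
Step 17: shift /. Stack=[E - T /] ptr=8 lookahead=id remaining=[id + num * id * id $]
Step 18: shift id. Stack=[E - T / id] ptr=9 lookahead=+ remaining=[+ num * id * id $]
Step 19: reduce F->id. Stack=[E - T / F] ptr=9 lookahead=+ remaining=[+ num * id * id $]
Step 20: reduce T->T / F. Stack=[E - T] ptr=9 lookahead=+ remaining=[+ num * id * id $]
Step 21: reduce E->E - T. Stack=[E] ptr=9 lookahead=+ remaining=[+ num * id * id $]
Step 22: shift +. Stack=[E +] ptr=10 lookahead=num remaining=[num * id * id $]
Step 23: shift num. Stack=[E + num] ptr=11 lookahead=* remaining=[* id * id $]
Step 24: reduce F->num. Stack=[E + F] ptr=11 lookahead=* remaining=[* id * id $]
Step 25: reduce T->F. Stack=[E + T] ptr=11 lookahead=* remaining=[* id * id $]
Step 26: shift *. Stack=[E + T *] ptr=12 lookahead=id remaining=[id * id $]
Step 27: shift id. Stack=[E + T * id] ptr=13 lookahead=* remaining=[* id $]
Step 28: reduce F->id. Stack=[E + T * F] ptr=13 lookahead=* remaining=[* id $]
Step 29: reduce T->T * F. Stack=[E + T] ptr=13 lookahead=* remaining=[* id $]
Step 30: shift *. Stack=[E + T *] ptr=14 lookahead=id remaining=[id $]
Step 31: shift id. Stack=[E + T * id] ptr=15 lookahead=$ remaining=[$]
Step 32: reduce F->id. Stack=[E + T * F] ptr=15 lookahead=$ remaining=[$]
Step 33: reduce T->T * F. Stack=[E + T] ptr=15 lookahead=$ remaining=[$]
Step 34: reduce E->E + T. Stack=[E] ptr=15 lookahead=$ remaining=[$]
Step 35: accept. Stack=[E] ptr=15 lookahead=$ remaining=[$]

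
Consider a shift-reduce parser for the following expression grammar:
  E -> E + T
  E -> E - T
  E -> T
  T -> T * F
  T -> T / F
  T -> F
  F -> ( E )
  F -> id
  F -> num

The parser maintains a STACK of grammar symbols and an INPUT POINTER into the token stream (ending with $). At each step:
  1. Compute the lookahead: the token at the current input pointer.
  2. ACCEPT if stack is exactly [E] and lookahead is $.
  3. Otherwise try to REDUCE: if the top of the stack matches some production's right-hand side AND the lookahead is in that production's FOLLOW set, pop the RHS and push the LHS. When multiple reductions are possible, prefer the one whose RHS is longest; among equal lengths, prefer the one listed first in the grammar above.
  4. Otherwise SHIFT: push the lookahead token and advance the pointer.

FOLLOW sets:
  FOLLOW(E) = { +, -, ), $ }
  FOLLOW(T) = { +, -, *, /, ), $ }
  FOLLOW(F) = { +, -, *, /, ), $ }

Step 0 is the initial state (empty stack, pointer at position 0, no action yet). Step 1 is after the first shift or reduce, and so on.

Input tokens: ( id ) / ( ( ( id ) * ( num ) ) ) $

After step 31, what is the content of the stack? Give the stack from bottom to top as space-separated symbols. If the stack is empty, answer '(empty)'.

Step 1: shift (. Stack=[(] ptr=1 lookahead=id remaining=[id ) / ( ( ( id ) * ( num ) ) ) $]
Step 2: shift id. Stack=[( id] ptr=2 lookahead=) remaining=[) / ( ( ( id ) * ( num ) ) ) $]
Step 3: reduce F->id. Stack=[( F] ptr=2 lookahead=) remaining=[) / ( ( ( id ) * ( num ) ) ) $]
Step 4: reduce T->F. Stack=[( T] ptr=2 lookahead=) remaining=[) / ( ( ( id ) * ( num ) ) ) $]
Step 5: reduce E->T. Stack=[( E] ptr=2 lookahead=) remaining=[) / ( ( ( id ) * ( num ) ) ) $]
Step 6: shift ). Stack=[( E )] ptr=3 lookahead=/ remaining=[/ ( ( ( id ) * ( num ) ) ) $]
Step 7: reduce F->( E ). Stack=[F] ptr=3 lookahead=/ remaining=[/ ( ( ( id ) * ( num ) ) ) $]
Step 8: reduce T->F. Stack=[T] ptr=3 lookahead=/ remaining=[/ ( ( ( id ) * ( num ) ) ) $]
Step 9: shift /. Stack=[T /] ptr=4 lookahead=( remaining=[( ( ( id ) * ( num ) ) ) $]
Step 10: shift (. Stack=[T / (] ptr=5 lookahead=( remaining=[( ( id ) * ( num ) ) ) $]
Step 11: shift (. Stack=[T / ( (] ptr=6 lookahead=( remaining=[( id ) * ( num ) ) ) $]
Step 12: shift (. Stack=[T / ( ( (] ptr=7 lookahead=id remaining=[id ) * ( num ) ) ) $]
Step 13: shift id. Stack=[T / ( ( ( id] ptr=8 lookahead=) remaining=[) * ( num ) ) ) $]
Step 14: reduce F->id. Stack=[T / ( ( ( F] ptr=8 lookahead=) remaining=[) * ( num ) ) ) $]
Step 15: reduce T->F. Stack=[T / ( ( ( T] ptr=8 lookahead=) remaining=[) * ( num ) ) ) $]
Step 16: reduce E->T. Stack=[T / ( ( ( E] ptr=8 lookahead=) remaining=[) * ( num ) ) ) $]
Step 17: shift ). Stack=[T / ( ( ( E )] ptr=9 lookahead=* remaining=[* ( num ) ) ) $]
Step 18: reduce F->( E ). Stack=[T / ( ( F] ptr=9 lookahead=* remaining=[* ( num ) ) ) $]
Step 19: reduce T->F. Stack=[T / ( ( T] ptr=9 lookahead=* remaining=[* ( num ) ) ) $]
Step 20: shift *. Stack=[T / ( ( T *] ptr=10 lookahead=( remaining=[( num ) ) ) $]
Step 21: shift (. Stack=[T / ( ( T * (] ptr=11 lookahead=num remaining=[num ) ) ) $]
Step 22: shift num. Stack=[T / ( ( T * ( num] ptr=12 lookahead=) remaining=[) ) ) $]
Step 23: reduce F->num. Stack=[T / ( ( T * ( F] ptr=12 lookahead=) remaining=[) ) ) $]
Step 24: reduce T->F. Stack=[T / ( ( T * ( T] ptr=12 lookahead=) remaining=[) ) ) $]
Step 25: reduce E->T. Stack=[T / ( ( T * ( E] ptr=12 lookahead=) remaining=[) ) ) $]
Step 26: shift ). Stack=[T / ( ( T * ( E )] ptr=13 lookahead=) remaining=[) ) $]
Step 27: reduce F->( E ). Stack=[T / ( ( T * F] ptr=13 lookahead=) remaining=[) ) $]
Step 28: reduce T->T * F. Stack=[T / ( ( T] ptr=13 lookahead=) remaining=[) ) $]
Step 29: reduce E->T. Stack=[T / ( ( E] ptr=13 lookahead=) remaining=[) ) $]
Step 30: shift ). Stack=[T / ( ( E )] ptr=14 lookahead=) remaining=[) $]
Step 31: reduce F->( E ). Stack=[T / ( F] ptr=14 lookahead=) remaining=[) $]

Answer: T / ( F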